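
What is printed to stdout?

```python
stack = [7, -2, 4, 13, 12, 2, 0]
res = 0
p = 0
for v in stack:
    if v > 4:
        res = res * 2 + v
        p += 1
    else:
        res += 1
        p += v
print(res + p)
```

v=7: >4, res = 0*2+7 = 7; p=1
v=-2: not >4, res = 7+1 = 8; p=-1
v=4: not >4, res = 8+1 = 9; p=3
v=13: >4, res = 9*2+13 = 31; p=4
v=12: >4, res = 31*2+12 = 74; p=5
v=2: not >4, res = 74+1 = 75; p=7
v=0: not >4, res = 75+1 = 76; p=7
res+p = 76+7 = 83

83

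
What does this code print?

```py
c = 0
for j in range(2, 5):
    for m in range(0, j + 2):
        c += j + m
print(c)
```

78

j=2,m=0: c = 0+2 = 2
j=2,m=1: c = 2+3 = 5
j=2,m=2: c = 5+4 = 9
j=2,m=3: c = 9+5 = 14
j=3,m=0: c = 14+3 = 17
j=3,m=1: c = 17+4 = 21
j=3,m=2: c = 21+5 = 26
j=3,m=3: c = 26+6 = 32
j=3,m=4: c = 32+7 = 39
j=4,m=0: c = 39+4 = 43
j=4,m=1: c = 43+5 = 48
j=4,m=2: c = 48+6 = 54
j=4,m=3: c = 54+7 = 61
j=4,m=4: c = 61+8 = 69
j=4,m=5: c = 69+9 = 78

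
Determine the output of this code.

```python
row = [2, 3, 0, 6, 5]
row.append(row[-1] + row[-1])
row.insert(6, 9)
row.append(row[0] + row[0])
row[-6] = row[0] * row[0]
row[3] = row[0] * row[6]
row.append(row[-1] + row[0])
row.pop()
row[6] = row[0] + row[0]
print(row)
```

[2, 3, 4, 18, 5, 10, 4, 4]

append row[-1]+row[-1] = 5+5 = 10 → [2, 3, 0, 6, 5, 10]
insert 9 at 6 → [2, 3, 0, 6, 5, 10, 9]
append row[0]+row[0] = 2+2 = 4 → [2, 3, 0, 6, 5, 10, 9, 4]
row[-6] = row[0]*row[0] = 2*2 = 4 → [2, 3, 4, 6, 5, 10, 9, 4]
row[3] = row[0]*row[6] = 2*9 = 18 → [2, 3, 4, 18, 5, 10, 9, 4]
append row[-1]+row[0] = 4+2 = 6 → [2, 3, 4, 18, 5, 10, 9, 4, 6]
pop() removes 6 → [2, 3, 4, 18, 5, 10, 9, 4]
row[6] = row[0]+row[0] = 2+2 = 4 → [2, 3, 4, 18, 5, 10, 4, 4]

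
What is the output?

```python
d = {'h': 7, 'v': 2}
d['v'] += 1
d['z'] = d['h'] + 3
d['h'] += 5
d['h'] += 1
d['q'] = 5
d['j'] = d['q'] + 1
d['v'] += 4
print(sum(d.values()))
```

d['v'] = 2+1 = 3 → {'h': 7, 'v': 3}
d['z'] = d['h']+3 = 10 → {'h': 7, 'v': 3, 'z': 10}
d['h'] = 7+5 = 12 → {'h': 12, 'v': 3, 'z': 10}
d['h'] = 12+1 = 13 → {'h': 13, 'v': 3, 'z': 10}
d['q'] = 5 → {'h': 13, 'v': 3, 'z': 10, 'q': 5}
d['j'] = d['q']+1 = 6 → {'h': 13, 'v': 3, 'z': 10, 'q': 5, 'j': 6}
d['v'] = 3+4 = 7 → {'h': 13, 'v': 7, 'z': 10, 'q': 5, 'j': 6}
sum of values = 41

41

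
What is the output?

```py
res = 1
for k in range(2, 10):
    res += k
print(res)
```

k=2: res = 1+2 = 3
k=3: res = 3+3 = 6
k=4: res = 6+4 = 10
k=5: res = 10+5 = 15
k=6: res = 15+6 = 21
k=7: res = 21+7 = 28
k=8: res = 28+8 = 36
k=9: res = 36+9 = 45

45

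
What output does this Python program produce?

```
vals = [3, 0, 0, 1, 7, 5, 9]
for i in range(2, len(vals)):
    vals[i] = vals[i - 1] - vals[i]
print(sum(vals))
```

i=2: vals[2] = 0-0 = 0 → [3, 0, 0, 1, 7, 5, 9]
i=3: vals[3] = 0-1 = -1 → [3, 0, 0, -1, 7, 5, 9]
i=4: vals[4] = (-1)-7 = -8 → [3, 0, 0, -1, -8, 5, 9]
i=5: vals[5] = (-8)-5 = -13 → [3, 0, 0, -1, -8, -13, 9]
i=6: vals[6] = (-13)-9 = -22 → [3, 0, 0, -1, -8, -13, -22]
sum = -41

-41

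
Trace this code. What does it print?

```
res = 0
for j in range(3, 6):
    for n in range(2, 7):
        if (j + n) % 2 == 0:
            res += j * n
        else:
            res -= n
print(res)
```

80

j=3,n=2: odd sum, res = 0-2 = -2
j=3,n=3: even sum, res = (-2)+9 = 7
j=3,n=4: odd sum, res = 7-4 = 3
j=3,n=5: even sum, res = 3+15 = 18
j=3,n=6: odd sum, res = 18-6 = 12
j=4,n=2: even sum, res = 12+8 = 20
j=4,n=3: odd sum, res = 20-3 = 17
j=4,n=4: even sum, res = 17+16 = 33
j=4,n=5: odd sum, res = 33-5 = 28
j=4,n=6: even sum, res = 28+24 = 52
j=5,n=2: odd sum, res = 52-2 = 50
j=5,n=3: even sum, res = 50+15 = 65
j=5,n=4: odd sum, res = 65-4 = 61
j=5,n=5: even sum, res = 61+25 = 86
j=5,n=6: odd sum, res = 86-6 = 80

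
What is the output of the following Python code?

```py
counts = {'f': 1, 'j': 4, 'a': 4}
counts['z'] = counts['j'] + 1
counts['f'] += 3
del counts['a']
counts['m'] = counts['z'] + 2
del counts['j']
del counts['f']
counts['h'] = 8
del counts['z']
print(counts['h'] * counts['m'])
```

56

counts['z'] = counts['j']+1 = 5 → {'f': 1, 'j': 4, 'a': 4, 'z': 5}
counts['f'] = 1+3 = 4 → {'f': 4, 'j': 4, 'a': 4, 'z': 5}
del 'a' → {'f': 4, 'j': 4, 'z': 5}
counts['m'] = counts['z']+2 = 7 → {'f': 4, 'j': 4, 'z': 5, 'm': 7}
del 'j' → {'f': 4, 'z': 5, 'm': 7}
del 'f' → {'z': 5, 'm': 7}
counts['h'] = 8 → {'z': 5, 'm': 7, 'h': 8}
del 'z' → {'m': 7, 'h': 8}
counts['h']*counts['m'] = 8*7 = 56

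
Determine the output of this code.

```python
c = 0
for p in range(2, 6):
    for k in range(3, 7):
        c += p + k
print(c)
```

128

p=2,k=3: c = 0+5 = 5
p=2,k=4: c = 5+6 = 11
p=2,k=5: c = 11+7 = 18
p=2,k=6: c = 18+8 = 26
p=3,k=3: c = 26+6 = 32
p=3,k=4: c = 32+7 = 39
p=3,k=5: c = 39+8 = 47
p=3,k=6: c = 47+9 = 56
p=4,k=3: c = 56+7 = 63
p=4,k=4: c = 63+8 = 71
p=4,k=5: c = 71+9 = 80
p=4,k=6: c = 80+10 = 90
p=5,k=3: c = 90+8 = 98
p=5,k=4: c = 98+9 = 107
p=5,k=5: c = 107+10 = 117
p=5,k=6: c = 117+11 = 128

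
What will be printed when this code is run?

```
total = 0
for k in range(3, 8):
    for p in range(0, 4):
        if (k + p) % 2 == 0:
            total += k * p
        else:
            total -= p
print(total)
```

k=3,p=0: odd sum, total = 0-0 = 0
k=3,p=1: even sum, total = 0+3 = 3
k=3,p=2: odd sum, total = 3-2 = 1
k=3,p=3: even sum, total = 1+9 = 10
k=4,p=0: even sum, total = 10+0 = 10
k=4,p=1: odd sum, total = 10-1 = 9
k=4,p=2: even sum, total = 9+8 = 17
k=4,p=3: odd sum, total = 17-3 = 14
k=5,p=0: odd sum, total = 14-0 = 14
k=5,p=1: even sum, total = 14+5 = 19
k=5,p=2: odd sum, total = 19-2 = 17
k=5,p=3: even sum, total = 17+15 = 32
k=6,p=0: even sum, total = 32+0 = 32
k=6,p=1: odd sum, total = 32-1 = 31
k=6,p=2: even sum, total = 31+12 = 43
k=6,p=3: odd sum, total = 43-3 = 40
k=7,p=0: odd sum, total = 40-0 = 40
k=7,p=1: even sum, total = 40+7 = 47
k=7,p=2: odd sum, total = 47-2 = 45
k=7,p=3: even sum, total = 45+21 = 66

66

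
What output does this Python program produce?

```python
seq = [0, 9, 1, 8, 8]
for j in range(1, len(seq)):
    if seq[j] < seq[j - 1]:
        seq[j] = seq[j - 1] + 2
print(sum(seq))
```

j=1: 9>=0, unchanged → [0, 9, 1, 8, 8]
j=2: 1<9, seq[2] = 9+2 = 11 → [0, 9, 11, 8, 8]
j=3: 8<11, seq[3] = 11+2 = 13 → [0, 9, 11, 13, 8]
j=4: 8<13, seq[4] = 13+2 = 15 → [0, 9, 11, 13, 15]
sum = 48

48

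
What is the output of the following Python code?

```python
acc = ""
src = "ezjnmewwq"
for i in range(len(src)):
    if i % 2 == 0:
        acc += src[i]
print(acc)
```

i=0: add 'e' → 'e'
i=1: skip
i=2: add 'j' → 'ej'
i=3: skip
i=4: add 'm' → 'ejm'
i=5: skip
i=6: add 'w' → 'ejmw'
i=7: skip
i=8: add 'q' → 'ejmwq'

ejmwq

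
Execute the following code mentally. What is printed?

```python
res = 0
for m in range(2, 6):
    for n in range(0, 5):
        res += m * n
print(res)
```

m=2,n=0: res = 0+0 = 0
m=2,n=1: res = 0+2 = 2
m=2,n=2: res = 2+4 = 6
m=2,n=3: res = 6+6 = 12
m=2,n=4: res = 12+8 = 20
m=3,n=0: res = 20+0 = 20
m=3,n=1: res = 20+3 = 23
m=3,n=2: res = 23+6 = 29
m=3,n=3: res = 29+9 = 38
m=3,n=4: res = 38+12 = 50
m=4,n=0: res = 50+0 = 50
m=4,n=1: res = 50+4 = 54
m=4,n=2: res = 54+8 = 62
m=4,n=3: res = 62+12 = 74
m=4,n=4: res = 74+16 = 90
m=5,n=0: res = 90+0 = 90
m=5,n=1: res = 90+5 = 95
m=5,n=2: res = 95+10 = 105
m=5,n=3: res = 105+15 = 120
m=5,n=4: res = 120+20 = 140

140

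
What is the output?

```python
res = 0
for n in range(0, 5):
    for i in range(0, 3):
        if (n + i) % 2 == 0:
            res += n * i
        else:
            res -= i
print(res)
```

n=0,i=0: even sum, res = 0+0 = 0
n=0,i=1: odd sum, res = 0-1 = -1
n=0,i=2: even sum, res = (-1)+0 = -1
n=1,i=0: odd sum, res = (-1)-0 = -1
n=1,i=1: even sum, res = (-1)+1 = 0
n=1,i=2: odd sum, res = 0-2 = -2
n=2,i=0: even sum, res = (-2)+0 = -2
n=2,i=1: odd sum, res = (-2)-1 = -3
n=2,i=2: even sum, res = (-3)+4 = 1
n=3,i=0: odd sum, res = 1-0 = 1
n=3,i=1: even sum, res = 1+3 = 4
n=3,i=2: odd sum, res = 4-2 = 2
n=4,i=0: even sum, res = 2+0 = 2
n=4,i=1: odd sum, res = 2-1 = 1
n=4,i=2: even sum, res = 1+8 = 9

9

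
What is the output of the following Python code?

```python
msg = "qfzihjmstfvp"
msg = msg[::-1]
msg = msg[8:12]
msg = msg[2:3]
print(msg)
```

f

reverse → 'pvftsmjhizfq'
slice [8:12] → 'izfq'
slice [2:3] → 'f'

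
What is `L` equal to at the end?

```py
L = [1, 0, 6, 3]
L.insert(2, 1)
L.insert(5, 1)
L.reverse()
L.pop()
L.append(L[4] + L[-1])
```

[1, 3, 6, 1, 0, 0]

insert 1 at 2 → [1, 0, 1, 6, 3]
insert 1 at 5 → [1, 0, 1, 6, 3, 1]
reverse → [1, 3, 6, 1, 0, 1]
pop() removes 1 → [1, 3, 6, 1, 0]
append L[4]+L[-1] = 0+0 = 0 → [1, 3, 6, 1, 0, 0]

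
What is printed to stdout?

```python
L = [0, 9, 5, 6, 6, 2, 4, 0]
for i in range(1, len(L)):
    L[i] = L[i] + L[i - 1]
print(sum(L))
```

i=1: L[1] = 9+0 = 9 → [0, 9, 5, 6, 6, 2, 4, 0]
i=2: L[2] = 5+9 = 14 → [0, 9, 14, 6, 6, 2, 4, 0]
i=3: L[3] = 6+14 = 20 → [0, 9, 14, 20, 6, 2, 4, 0]
i=4: L[4] = 6+20 = 26 → [0, 9, 14, 20, 26, 2, 4, 0]
i=5: L[5] = 2+26 = 28 → [0, 9, 14, 20, 26, 28, 4, 0]
i=6: L[6] = 4+28 = 32 → [0, 9, 14, 20, 26, 28, 32, 0]
i=7: L[7] = 0+32 = 32 → [0, 9, 14, 20, 26, 28, 32, 32]
sum = 161

161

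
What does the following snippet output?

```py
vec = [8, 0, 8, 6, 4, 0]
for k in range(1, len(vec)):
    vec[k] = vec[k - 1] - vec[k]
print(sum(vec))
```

k=1: vec[1] = 8-0 = 8 → [8, 8, 8, 6, 4, 0]
k=2: vec[2] = 8-8 = 0 → [8, 8, 0, 6, 4, 0]
k=3: vec[3] = 0-6 = -6 → [8, 8, 0, -6, 4, 0]
k=4: vec[4] = (-6)-4 = -10 → [8, 8, 0, -6, -10, 0]
k=5: vec[5] = (-10)-0 = -10 → [8, 8, 0, -6, -10, -10]
sum = -10

-10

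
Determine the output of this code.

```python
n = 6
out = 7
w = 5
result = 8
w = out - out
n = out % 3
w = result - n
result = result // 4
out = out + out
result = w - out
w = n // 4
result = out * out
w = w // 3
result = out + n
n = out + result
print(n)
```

w = 7-7 = 0
n = 7%3 = 1
w = 8-1 = 7
result = 8//4 = 2
out = 7+7 = 14
result = 7-14 = -7
w = 1//4 = 0
result = 14*14 = 196
w = 0//3 = 0
result = 14+1 = 15
n = 14+15 = 29

29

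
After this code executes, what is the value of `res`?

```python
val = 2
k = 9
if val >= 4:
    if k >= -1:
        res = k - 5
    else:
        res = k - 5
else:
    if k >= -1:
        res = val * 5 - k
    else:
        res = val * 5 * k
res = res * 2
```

2

val=2, k=9
val >= 4 is False; k >= -1 is True
→ res = val * 5 - k = 1
res = 1*2 = 2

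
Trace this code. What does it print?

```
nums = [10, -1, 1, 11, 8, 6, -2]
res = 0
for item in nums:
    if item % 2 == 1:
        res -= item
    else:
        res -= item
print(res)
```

item=10: not odd, res = 0-10 = -10
item=-1: odd, res = (-10)-(-1) = -9
item=1: odd, res = (-9)-1 = -10
item=11: odd, res = (-10)-11 = -21
item=8: not odd, res = (-21)-8 = -29
item=6: not odd, res = (-29)-6 = -35
item=-2: not odd, res = (-35)-(-2) = -33

-33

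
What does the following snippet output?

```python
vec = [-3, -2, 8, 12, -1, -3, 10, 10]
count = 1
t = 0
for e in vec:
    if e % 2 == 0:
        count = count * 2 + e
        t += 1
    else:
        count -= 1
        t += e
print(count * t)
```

e=-3: not even, count = 1-1 = 0; t=-3
e=-2: even, count = 0*2+(-2) = -2; t=-2
e=8: even, count = (-2)*2+8 = 4; t=-1
e=12: even, count = 4*2+12 = 20; t=0
e=-1: not even, count = 20-1 = 19; t=-1
e=-3: not even, count = 19-1 = 18; t=-4
e=10: even, count = 18*2+10 = 46; t=-3
e=10: even, count = 46*2+10 = 102; t=-2
count*t = 102*(-2) = -204

-204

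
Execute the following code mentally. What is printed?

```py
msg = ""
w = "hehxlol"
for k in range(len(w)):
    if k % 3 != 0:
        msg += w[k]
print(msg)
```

ehlo

k=0: skip
k=1: add 'e' → 'e'
k=2: add 'h' → 'eh'
k=3: skip
k=4: add 'l' → 'ehl'
k=5: add 'o' → 'ehlo'
k=6: skip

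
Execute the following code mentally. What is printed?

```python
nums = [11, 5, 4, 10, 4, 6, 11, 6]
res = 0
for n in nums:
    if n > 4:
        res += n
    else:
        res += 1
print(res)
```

n=11: >4, res = 0+11 = 11
n=5: >4, res = 11+5 = 16
n=4: not >4, res = 16+1 = 17
n=10: >4, res = 17+10 = 27
n=4: not >4, res = 27+1 = 28
n=6: >4, res = 28+6 = 34
n=11: >4, res = 34+11 = 45
n=6: >4, res = 45+6 = 51

51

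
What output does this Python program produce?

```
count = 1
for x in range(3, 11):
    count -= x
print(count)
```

x=3: count = 1-3 = -2
x=4: count = (-2)-4 = -6
x=5: count = (-6)-5 = -11
x=6: count = (-11)-6 = -17
x=7: count = (-17)-7 = -24
x=8: count = (-24)-8 = -32
x=9: count = (-32)-9 = -41
x=10: count = (-41)-10 = -51

-51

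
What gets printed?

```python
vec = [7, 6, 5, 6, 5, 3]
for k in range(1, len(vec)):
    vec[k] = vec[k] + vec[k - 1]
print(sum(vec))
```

123

k=1: vec[1] = 6+7 = 13 → [7, 13, 5, 6, 5, 3]
k=2: vec[2] = 5+13 = 18 → [7, 13, 18, 6, 5, 3]
k=3: vec[3] = 6+18 = 24 → [7, 13, 18, 24, 5, 3]
k=4: vec[4] = 5+24 = 29 → [7, 13, 18, 24, 29, 3]
k=5: vec[5] = 3+29 = 32 → [7, 13, 18, 24, 29, 32]
sum = 123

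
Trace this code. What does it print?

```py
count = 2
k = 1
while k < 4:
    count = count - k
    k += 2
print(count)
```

k=1: count = 2-1 = 1
k=3: count = 1-3 = -2

-2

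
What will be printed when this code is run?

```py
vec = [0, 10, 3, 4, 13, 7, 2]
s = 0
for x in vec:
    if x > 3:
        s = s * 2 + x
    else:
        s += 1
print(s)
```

154

x=0: not >3, s = 0+1 = 1
x=10: >3, s = 1*2+10 = 12
x=3: not >3, s = 12+1 = 13
x=4: >3, s = 13*2+4 = 30
x=13: >3, s = 30*2+13 = 73
x=7: >3, s = 73*2+7 = 153
x=2: not >3, s = 153+1 = 154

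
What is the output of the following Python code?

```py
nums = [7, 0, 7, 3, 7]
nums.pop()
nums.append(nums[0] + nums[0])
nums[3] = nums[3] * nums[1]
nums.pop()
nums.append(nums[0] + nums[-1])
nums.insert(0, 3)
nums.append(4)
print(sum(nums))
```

pop() removes 7 → [7, 0, 7, 3]
append nums[0]+nums[0] = 7+7 = 14 → [7, 0, 7, 3, 14]
nums[3] = nums[3]*nums[1] = 3*0 = 0 → [7, 0, 7, 0, 14]
pop() removes 14 → [7, 0, 7, 0]
append nums[0]+nums[-1] = 7+0 = 7 → [7, 0, 7, 0, 7]
insert 3 at 0 → [3, 7, 0, 7, 0, 7]
append 4 → [3, 7, 0, 7, 0, 7, 4]
sum = 28

28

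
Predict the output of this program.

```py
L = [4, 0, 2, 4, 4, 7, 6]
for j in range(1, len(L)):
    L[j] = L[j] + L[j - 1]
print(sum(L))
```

j=1: L[1] = 0+4 = 4 → [4, 4, 2, 4, 4, 7, 6]
j=2: L[2] = 2+4 = 6 → [4, 4, 6, 4, 4, 7, 6]
j=3: L[3] = 4+6 = 10 → [4, 4, 6, 10, 4, 7, 6]
j=4: L[4] = 4+10 = 14 → [4, 4, 6, 10, 14, 7, 6]
j=5: L[5] = 7+14 = 21 → [4, 4, 6, 10, 14, 21, 6]
j=6: L[6] = 6+21 = 27 → [4, 4, 6, 10, 14, 21, 27]
sum = 86

86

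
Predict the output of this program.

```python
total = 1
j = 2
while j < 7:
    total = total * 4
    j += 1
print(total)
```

j=2: total = 1*4 = 4
j=3: total = 4*4 = 16
j=4: total = 16*4 = 64
j=5: total = 64*4 = 256
j=6: total = 256*4 = 1024

1024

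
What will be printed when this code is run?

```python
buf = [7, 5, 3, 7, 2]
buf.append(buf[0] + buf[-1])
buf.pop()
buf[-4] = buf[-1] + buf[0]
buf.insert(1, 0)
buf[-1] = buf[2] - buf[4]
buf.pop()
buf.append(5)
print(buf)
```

[7, 0, 9, 3, 7, 5]

append buf[0]+buf[-1] = 7+2 = 9 → [7, 5, 3, 7, 2, 9]
pop() removes 9 → [7, 5, 3, 7, 2]
buf[-4] = buf[-1]+buf[0] = 2+7 = 9 → [7, 9, 3, 7, 2]
insert 0 at 1 → [7, 0, 9, 3, 7, 2]
buf[-1] = buf[2]-buf[4] = 9-7 = 2 → [7, 0, 9, 3, 7, 2]
pop() removes 2 → [7, 0, 9, 3, 7]
append 5 → [7, 0, 9, 3, 7, 5]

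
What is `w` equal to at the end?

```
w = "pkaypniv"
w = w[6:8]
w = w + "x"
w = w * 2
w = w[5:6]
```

slice [6:8] → 'iv'
+ 'x' → 'ivx'
repeat ×2 → 'ivxivx'
slice [5:6] → 'x'

'x'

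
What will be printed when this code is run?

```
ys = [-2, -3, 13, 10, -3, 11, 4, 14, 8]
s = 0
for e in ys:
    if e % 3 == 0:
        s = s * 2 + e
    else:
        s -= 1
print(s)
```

-21

e=-2: not %3==0, s = 0-1 = -1
e=-3: %3==0, s = (-1)*2+(-3) = -5
e=13: not %3==0, s = (-5)-1 = -6
e=10: not %3==0, s = (-6)-1 = -7
e=-3: %3==0, s = (-7)*2+(-3) = -17
e=11: not %3==0, s = (-17)-1 = -18
e=4: not %3==0, s = (-18)-1 = -19
e=14: not %3==0, s = (-19)-1 = -20
e=8: not %3==0, s = (-20)-1 = -21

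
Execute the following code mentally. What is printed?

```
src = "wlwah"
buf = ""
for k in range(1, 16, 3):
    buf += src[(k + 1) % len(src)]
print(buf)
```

wwalh

k=1: add src[2]='w' → 'w'
k=4: add src[0]='w' → 'ww'
k=7: add src[3]='a' → 'wwa'
k=10: add src[1]='l' → 'wwal'
k=13: add src[4]='h' → 'wwalh'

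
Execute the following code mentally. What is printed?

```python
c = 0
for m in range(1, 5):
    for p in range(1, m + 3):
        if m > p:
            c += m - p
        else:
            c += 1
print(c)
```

m=1,p=1: not 1>1, c = 0+1 = 1
m=1,p=2: not 1>2, c = 1+1 = 2
m=1,p=3: not 1>3, c = 2+1 = 3
m=2,p=1: 2>1, c = 3+1 = 4
m=2,p=2: not 2>2, c = 4+1 = 5
m=2,p=3: not 2>3, c = 5+1 = 6
m=2,p=4: not 2>4, c = 6+1 = 7
m=3,p=1: 3>1, c = 7+2 = 9
m=3,p=2: 3>2, c = 9+1 = 10
m=3,p=3: not 3>3, c = 10+1 = 11
m=3,p=4: not 3>4, c = 11+1 = 12
m=3,p=5: not 3>5, c = 12+1 = 13
m=4,p=1: 4>1, c = 13+3 = 16
m=4,p=2: 4>2, c = 16+2 = 18
m=4,p=3: 4>3, c = 18+1 = 19
m=4,p=4: not 4>4, c = 19+1 = 20
m=4,p=5: not 4>5, c = 20+1 = 21
m=4,p=6: not 4>6, c = 21+1 = 22

22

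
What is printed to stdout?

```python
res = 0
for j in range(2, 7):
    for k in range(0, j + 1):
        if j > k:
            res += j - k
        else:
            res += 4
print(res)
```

j=2,k=0: 2>0, res = 0+2 = 2
j=2,k=1: 2>1, res = 2+1 = 3
j=2,k=2: not 2>2, res = 3+4 = 7
j=3,k=0: 3>0, res = 7+3 = 10
j=3,k=1: 3>1, res = 10+2 = 12
j=3,k=2: 3>2, res = 12+1 = 13
j=3,k=3: not 3>3, res = 13+4 = 17
j=4,k=0: 4>0, res = 17+4 = 21
j=4,k=1: 4>1, res = 21+3 = 24
j=4,k=2: 4>2, res = 24+2 = 26
j=4,k=3: 4>3, res = 26+1 = 27
j=4,k=4: not 4>4, res = 27+4 = 31
j=5,k=0: 5>0, res = 31+5 = 36
j=5,k=1: 5>1, res = 36+4 = 40
j=5,k=2: 5>2, res = 40+3 = 43
j=5,k=3: 5>3, res = 43+2 = 45
j=5,k=4: 5>4, res = 45+1 = 46
j=5,k=5: not 5>5, res = 46+4 = 50
j=6,k=0: 6>0, res = 50+6 = 56
j=6,k=1: 6>1, res = 56+5 = 61
j=6,k=2: 6>2, res = 61+4 = 65
j=6,k=3: 6>3, res = 65+3 = 68
j=6,k=4: 6>4, res = 68+2 = 70
j=6,k=5: 6>5, res = 70+1 = 71
j=6,k=6: not 6>6, res = 71+4 = 75

75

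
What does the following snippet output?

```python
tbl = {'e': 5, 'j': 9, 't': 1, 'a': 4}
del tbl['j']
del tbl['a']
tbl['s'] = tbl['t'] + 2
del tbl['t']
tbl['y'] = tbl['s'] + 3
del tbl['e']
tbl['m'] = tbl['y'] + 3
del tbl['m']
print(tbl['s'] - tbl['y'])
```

-3

del 'j' → {'e': 5, 't': 1, 'a': 4}
del 'a' → {'e': 5, 't': 1}
tbl['s'] = tbl['t']+2 = 3 → {'e': 5, 't': 1, 's': 3}
del 't' → {'e': 5, 's': 3}
tbl['y'] = tbl['s']+3 = 6 → {'e': 5, 's': 3, 'y': 6}
del 'e' → {'s': 3, 'y': 6}
tbl['m'] = tbl['y']+3 = 9 → {'s': 3, 'y': 6, 'm': 9}
del 'm' → {'s': 3, 'y': 6}
tbl['s']-tbl['y'] = 3-6 = -3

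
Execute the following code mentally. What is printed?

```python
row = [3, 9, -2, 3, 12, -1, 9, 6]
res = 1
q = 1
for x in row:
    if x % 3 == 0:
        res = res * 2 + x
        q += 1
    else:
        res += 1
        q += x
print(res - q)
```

x=3: %3==0, res = 1*2+3 = 5; q=2
x=9: %3==0, res = 5*2+9 = 19; q=3
x=-2: not %3==0, res = 19+1 = 20; q=1
x=3: %3==0, res = 20*2+3 = 43; q=2
x=12: %3==0, res = 43*2+12 = 98; q=3
x=-1: not %3==0, res = 98+1 = 99; q=2
x=9: %3==0, res = 99*2+9 = 207; q=3
x=6: %3==0, res = 207*2+6 = 420; q=4
res-q = 420-4 = 416

416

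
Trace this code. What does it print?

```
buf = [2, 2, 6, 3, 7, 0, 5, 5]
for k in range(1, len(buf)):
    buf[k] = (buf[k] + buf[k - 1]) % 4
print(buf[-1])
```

k=1: buf[1] = (2+2)%4 = 0 → [2, 0, 6, 3, 7, 0, 5, 5]
k=2: buf[2] = (6+0)%4 = 2 → [2, 0, 2, 3, 7, 0, 5, 5]
k=3: buf[3] = (3+2)%4 = 1 → [2, 0, 2, 1, 7, 0, 5, 5]
k=4: buf[4] = (7+1)%4 = 0 → [2, 0, 2, 1, 0, 0, 5, 5]
k=5: buf[5] = (0+0)%4 = 0 → [2, 0, 2, 1, 0, 0, 5, 5]
k=6: buf[6] = (5+0)%4 = 1 → [2, 0, 2, 1, 0, 0, 1, 5]
k=7: buf[7] = (5+1)%4 = 2 → [2, 0, 2, 1, 0, 0, 1, 2]

2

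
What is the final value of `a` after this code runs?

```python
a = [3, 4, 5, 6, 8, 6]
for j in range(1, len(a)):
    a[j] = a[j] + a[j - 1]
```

[3, 7, 12, 18, 26, 32]

j=1: a[1] = 4+3 = 7 → [3, 7, 5, 6, 8, 6]
j=2: a[2] = 5+7 = 12 → [3, 7, 12, 6, 8, 6]
j=3: a[3] = 6+12 = 18 → [3, 7, 12, 18, 8, 6]
j=4: a[4] = 8+18 = 26 → [3, 7, 12, 18, 26, 6]
j=5: a[5] = 6+26 = 32 → [3, 7, 12, 18, 26, 32]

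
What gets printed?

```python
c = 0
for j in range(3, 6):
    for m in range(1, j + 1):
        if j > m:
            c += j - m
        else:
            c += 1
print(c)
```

j=3,m=1: 3>1, c = 0+2 = 2
j=3,m=2: 3>2, c = 2+1 = 3
j=3,m=3: not 3>3, c = 3+1 = 4
j=4,m=1: 4>1, c = 4+3 = 7
j=4,m=2: 4>2, c = 7+2 = 9
j=4,m=3: 4>3, c = 9+1 = 10
j=4,m=4: not 4>4, c = 10+1 = 11
j=5,m=1: 5>1, c = 11+4 = 15
j=5,m=2: 5>2, c = 15+3 = 18
j=5,m=3: 5>3, c = 18+2 = 20
j=5,m=4: 5>4, c = 20+1 = 21
j=5,m=5: not 5>5, c = 21+1 = 22

22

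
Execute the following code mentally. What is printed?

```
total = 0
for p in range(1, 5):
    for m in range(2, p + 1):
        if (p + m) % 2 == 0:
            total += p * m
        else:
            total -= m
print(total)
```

p=2,m=2: even sum, total = 0+4 = 4
p=3,m=2: odd sum, total = 4-2 = 2
p=3,m=3: even sum, total = 2+9 = 11
p=4,m=2: even sum, total = 11+8 = 19
p=4,m=3: odd sum, total = 19-3 = 16
p=4,m=4: even sum, total = 16+16 = 32

32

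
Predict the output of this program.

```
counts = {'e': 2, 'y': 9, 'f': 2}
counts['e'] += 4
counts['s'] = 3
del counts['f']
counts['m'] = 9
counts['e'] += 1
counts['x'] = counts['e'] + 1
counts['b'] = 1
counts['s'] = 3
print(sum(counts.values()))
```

counts['e'] = 2+4 = 6 → {'e': 6, 'y': 9, 'f': 2}
counts['s'] = 3 → {'e': 6, 'y': 9, 'f': 2, 's': 3}
del 'f' → {'e': 6, 'y': 9, 's': 3}
counts['m'] = 9 → {'e': 6, 'y': 9, 's': 3, 'm': 9}
counts['e'] = 6+1 = 7 → {'e': 7, 'y': 9, 's': 3, 'm': 9}
counts['x'] = counts['e']+1 = 8 → {'e': 7, 'y': 9, 's': 3, 'm': 9, 'x': 8}
counts['b'] = 1 → {'e': 7, 'y': 9, 's': 3, 'm': 9, 'x': 8, 'b': 1}
counts['s'] = 3 → {'e': 7, 'y': 9, 's': 3, 'm': 9, 'x': 8, 'b': 1}
sum of values = 37

37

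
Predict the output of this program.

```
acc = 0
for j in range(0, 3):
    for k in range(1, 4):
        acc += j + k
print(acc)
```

27

j=0,k=1: acc = 0+1 = 1
j=0,k=2: acc = 1+2 = 3
j=0,k=3: acc = 3+3 = 6
j=1,k=1: acc = 6+2 = 8
j=1,k=2: acc = 8+3 = 11
j=1,k=3: acc = 11+4 = 15
j=2,k=1: acc = 15+3 = 18
j=2,k=2: acc = 18+4 = 22
j=2,k=3: acc = 22+5 = 27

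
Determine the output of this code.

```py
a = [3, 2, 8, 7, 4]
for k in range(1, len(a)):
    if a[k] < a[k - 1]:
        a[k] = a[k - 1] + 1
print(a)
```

[3, 4, 8, 9, 10]

k=1: 2<3, a[1] = 3+1 = 4 → [3, 4, 8, 7, 4]
k=2: 8>=4, unchanged → [3, 4, 8, 7, 4]
k=3: 7<8, a[3] = 8+1 = 9 → [3, 4, 8, 9, 4]
k=4: 4<9, a[4] = 9+1 = 10 → [3, 4, 8, 9, 10]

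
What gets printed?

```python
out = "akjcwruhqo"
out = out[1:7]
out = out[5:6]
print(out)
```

slice [1:7] → 'kjcwru'
slice [5:6] → 'u'

u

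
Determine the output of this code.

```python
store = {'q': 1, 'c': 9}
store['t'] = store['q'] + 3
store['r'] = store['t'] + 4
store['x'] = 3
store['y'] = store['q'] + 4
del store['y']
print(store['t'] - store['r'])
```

-4

store['t'] = store['q']+3 = 4 → {'q': 1, 'c': 9, 't': 4}
store['r'] = store['t']+4 = 8 → {'q': 1, 'c': 9, 't': 4, 'r': 8}
store['x'] = 3 → {'q': 1, 'c': 9, 't': 4, 'r': 8, 'x': 3}
store['y'] = store['q']+4 = 5 → {'q': 1, 'c': 9, 't': 4, 'r': 8, 'x': 3, 'y': 5}
del 'y' → {'q': 1, 'c': 9, 't': 4, 'r': 8, 'x': 3}
store['t']-store['r'] = 4-8 = -4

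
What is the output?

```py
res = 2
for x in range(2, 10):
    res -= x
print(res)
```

x=2: res = 2-2 = 0
x=3: res = 0-3 = -3
x=4: res = (-3)-4 = -7
x=5: res = (-7)-5 = -12
x=6: res = (-12)-6 = -18
x=7: res = (-18)-7 = -25
x=8: res = (-25)-8 = -33
x=9: res = (-33)-9 = -42

-42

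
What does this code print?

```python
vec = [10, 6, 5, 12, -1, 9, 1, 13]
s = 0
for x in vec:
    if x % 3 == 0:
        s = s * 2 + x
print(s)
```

x=10: not %3==0
x=6: %3==0, s = 0*2+6 = 6
x=5: not %3==0
x=12: %3==0, s = 6*2+12 = 24
x=-1: not %3==0
x=9: %3==0, s = 24*2+9 = 57
x=1: not %3==0
x=13: not %3==0

57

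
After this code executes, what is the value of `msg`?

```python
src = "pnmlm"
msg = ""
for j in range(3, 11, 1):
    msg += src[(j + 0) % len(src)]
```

j=3: add src[3]='l' → 'l'
j=4: add src[4]='m' → 'lm'
j=5: add src[0]='p' → 'lmp'
j=6: add src[1]='n' → 'lmpn'
j=7: add src[2]='m' → 'lmpnm'
j=8: add src[3]='l' → 'lmpnml'
j=9: add src[4]='m' → 'lmpnmlm'
j=10: add src[0]='p' → 'lmpnmlmp'

'lmpnmlmp'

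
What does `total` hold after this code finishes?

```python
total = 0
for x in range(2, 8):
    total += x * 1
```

x=2: total = 0+2*1 = 2
x=3: total = 2+3*1 = 5
x=4: total = 5+4*1 = 9
x=5: total = 9+5*1 = 14
x=6: total = 14+6*1 = 20
x=7: total = 20+7*1 = 27

27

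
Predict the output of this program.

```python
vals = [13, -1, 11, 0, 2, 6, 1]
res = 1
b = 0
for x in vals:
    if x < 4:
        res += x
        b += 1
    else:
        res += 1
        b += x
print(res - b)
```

-28

x=13: not <4, res = 1+1 = 2; b=13
x=-1: <4, res = 2+(-1) = 1; b=14
x=11: not <4, res = 1+1 = 2; b=25
x=0: <4, res = 2+0 = 2; b=26
x=2: <4, res = 2+2 = 4; b=27
x=6: not <4, res = 4+1 = 5; b=33
x=1: <4, res = 5+1 = 6; b=34
res-b = 6-34 = -28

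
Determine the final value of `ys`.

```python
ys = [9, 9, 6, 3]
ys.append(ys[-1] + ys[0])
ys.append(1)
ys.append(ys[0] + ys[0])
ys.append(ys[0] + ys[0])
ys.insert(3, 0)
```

[9, 9, 6, 0, 3, 12, 1, 18, 18]

append ys[-1]+ys[0] = 3+9 = 12 → [9, 9, 6, 3, 12]
append 1 → [9, 9, 6, 3, 12, 1]
append ys[0]+ys[0] = 9+9 = 18 → [9, 9, 6, 3, 12, 1, 18]
append ys[0]+ys[0] = 9+9 = 18 → [9, 9, 6, 3, 12, 1, 18, 18]
insert 0 at 3 → [9, 9, 6, 0, 3, 12, 1, 18, 18]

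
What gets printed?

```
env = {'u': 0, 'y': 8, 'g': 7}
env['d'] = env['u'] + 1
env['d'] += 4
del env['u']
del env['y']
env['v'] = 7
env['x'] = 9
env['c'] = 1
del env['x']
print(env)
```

{'g': 7, 'd': 5, 'v': 7, 'c': 1}

env['d'] = env['u']+1 = 1 → {'u': 0, 'y': 8, 'g': 7, 'd': 1}
env['d'] = 1+4 = 5 → {'u': 0, 'y': 8, 'g': 7, 'd': 5}
del 'u' → {'y': 8, 'g': 7, 'd': 5}
del 'y' → {'g': 7, 'd': 5}
env['v'] = 7 → {'g': 7, 'd': 5, 'v': 7}
env['x'] = 9 → {'g': 7, 'd': 5, 'v': 7, 'x': 9}
env['c'] = 1 → {'g': 7, 'd': 5, 'v': 7, 'x': 9, 'c': 1}
del 'x' → {'g': 7, 'd': 5, 'v': 7, 'c': 1}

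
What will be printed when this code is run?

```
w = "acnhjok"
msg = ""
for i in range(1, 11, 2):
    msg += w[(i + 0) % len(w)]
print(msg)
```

i=1: add w[1]='c' → 'c'
i=3: add w[3]='h' → 'ch'
i=5: add w[5]='o' → 'cho'
i=7: add w[0]='a' → 'choa'
i=9: add w[2]='n' → 'choan'

choan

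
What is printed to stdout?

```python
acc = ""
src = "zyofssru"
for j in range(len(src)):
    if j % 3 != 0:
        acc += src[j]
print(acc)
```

yossu

j=0: skip
j=1: add 'y' → 'y'
j=2: add 'o' → 'yo'
j=3: skip
j=4: add 's' → 'yos'
j=5: add 's' → 'yoss'
j=6: skip
j=7: add 'u' → 'yossu'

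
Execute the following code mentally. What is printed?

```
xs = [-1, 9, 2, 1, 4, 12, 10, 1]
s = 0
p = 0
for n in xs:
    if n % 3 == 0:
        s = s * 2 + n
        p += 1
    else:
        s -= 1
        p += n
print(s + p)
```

37

n=-1: not %3==0, s = 0-1 = -1; p=-1
n=9: %3==0, s = (-1)*2+9 = 7; p=0
n=2: not %3==0, s = 7-1 = 6; p=2
n=1: not %3==0, s = 6-1 = 5; p=3
n=4: not %3==0, s = 5-1 = 4; p=7
n=12: %3==0, s = 4*2+12 = 20; p=8
n=10: not %3==0, s = 20-1 = 19; p=18
n=1: not %3==0, s = 19-1 = 18; p=19
s+p = 18+19 = 37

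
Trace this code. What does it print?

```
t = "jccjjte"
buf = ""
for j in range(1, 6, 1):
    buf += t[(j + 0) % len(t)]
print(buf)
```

j=1: add t[1]='c' → 'c'
j=2: add t[2]='c' → 'cc'
j=3: add t[3]='j' → 'ccj'
j=4: add t[4]='j' → 'ccjj'
j=5: add t[5]='t' → 'ccjjt'

ccjjt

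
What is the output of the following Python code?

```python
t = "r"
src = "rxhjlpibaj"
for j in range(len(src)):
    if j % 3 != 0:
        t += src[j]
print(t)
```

j=0: skip
j=1: add 'x' → 'rx'
j=2: add 'h' → 'rxh'
j=3: skip
j=4: add 'l' → 'rxhl'
j=5: add 'p' → 'rxhlp'
j=6: skip
j=7: add 'b' → 'rxhlpb'
j=8: add 'a' → 'rxhlpba'
j=9: skip

rxhlpba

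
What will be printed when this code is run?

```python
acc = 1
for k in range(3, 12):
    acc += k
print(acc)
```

k=3: acc = 1+3 = 4
k=4: acc = 4+4 = 8
k=5: acc = 8+5 = 13
k=6: acc = 13+6 = 19
k=7: acc = 19+7 = 26
k=8: acc = 26+8 = 34
k=9: acc = 34+9 = 43
k=10: acc = 43+10 = 53
k=11: acc = 53+11 = 64

64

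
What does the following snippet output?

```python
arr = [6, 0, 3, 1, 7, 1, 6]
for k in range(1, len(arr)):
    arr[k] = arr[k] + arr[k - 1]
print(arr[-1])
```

k=1: arr[1] = 0+6 = 6 → [6, 6, 3, 1, 7, 1, 6]
k=2: arr[2] = 3+6 = 9 → [6, 6, 9, 1, 7, 1, 6]
k=3: arr[3] = 1+9 = 10 → [6, 6, 9, 10, 7, 1, 6]
k=4: arr[4] = 7+10 = 17 → [6, 6, 9, 10, 17, 1, 6]
k=5: arr[5] = 1+17 = 18 → [6, 6, 9, 10, 17, 18, 6]
k=6: arr[6] = 6+18 = 24 → [6, 6, 9, 10, 17, 18, 24]

24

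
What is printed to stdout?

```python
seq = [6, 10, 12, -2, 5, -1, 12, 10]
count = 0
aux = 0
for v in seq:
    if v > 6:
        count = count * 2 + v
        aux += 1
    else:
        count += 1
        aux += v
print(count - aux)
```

178

v=6: not >6, count = 0+1 = 1; aux=6
v=10: >6, count = 1*2+10 = 12; aux=7
v=12: >6, count = 12*2+12 = 36; aux=8
v=-2: not >6, count = 36+1 = 37; aux=6
v=5: not >6, count = 37+1 = 38; aux=11
v=-1: not >6, count = 38+1 = 39; aux=10
v=12: >6, count = 39*2+12 = 90; aux=11
v=10: >6, count = 90*2+10 = 190; aux=12
count-aux = 190-12 = 178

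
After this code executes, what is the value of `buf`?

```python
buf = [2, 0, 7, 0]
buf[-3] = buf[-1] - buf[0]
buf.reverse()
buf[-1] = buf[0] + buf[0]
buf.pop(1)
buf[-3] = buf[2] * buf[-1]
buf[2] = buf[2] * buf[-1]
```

buf[-3] = buf[-1]-buf[0] = 0-2 = -2 → [2, -2, 7, 0]
reverse → [0, 7, -2, 2]
buf[-1] = buf[0]+buf[0] = 0+0 = 0 → [0, 7, -2, 0]
pop(1) removes 7 → [0, -2, 0]
buf[-3] = buf[2]*buf[-1] = 0*0 = 0 → [0, -2, 0]
buf[2] = buf[2]*buf[-1] = 0*0 = 0 → [0, -2, 0]

[0, -2, 0]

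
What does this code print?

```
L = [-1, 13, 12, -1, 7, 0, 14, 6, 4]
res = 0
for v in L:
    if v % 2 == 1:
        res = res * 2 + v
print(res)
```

49

v=-1: odd, res = 0*2+(-1) = -1
v=13: odd, res = (-1)*2+13 = 11
v=12: not odd
v=-1: odd, res = 11*2+(-1) = 21
v=7: odd, res = 21*2+7 = 49
v=0: not odd
v=14: not odd
v=6: not odd
v=4: not odd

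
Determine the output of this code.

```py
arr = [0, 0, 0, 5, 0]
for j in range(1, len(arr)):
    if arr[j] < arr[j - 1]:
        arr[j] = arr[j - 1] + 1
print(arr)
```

j=1: 0>=0, unchanged → [0, 0, 0, 5, 0]
j=2: 0>=0, unchanged → [0, 0, 0, 5, 0]
j=3: 5>=0, unchanged → [0, 0, 0, 5, 0]
j=4: 0<5, arr[4] = 5+1 = 6 → [0, 0, 0, 5, 6]

[0, 0, 0, 5, 6]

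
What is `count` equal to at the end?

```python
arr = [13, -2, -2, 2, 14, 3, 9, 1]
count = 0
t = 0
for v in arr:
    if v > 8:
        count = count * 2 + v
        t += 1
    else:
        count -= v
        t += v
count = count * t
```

450

v=13: >8, count = 0*2+13 = 13; t=1
v=-2: not >8, count = 13-(-2) = 15; t=-1
v=-2: not >8, count = 15-(-2) = 17; t=-3
v=2: not >8, count = 17-2 = 15; t=-1
v=14: >8, count = 15*2+14 = 44; t=0
v=3: not >8, count = 44-3 = 41; t=3
v=9: >8, count = 41*2+9 = 91; t=4
v=1: not >8, count = 91-1 = 90; t=5
count*t = 90*5 = 450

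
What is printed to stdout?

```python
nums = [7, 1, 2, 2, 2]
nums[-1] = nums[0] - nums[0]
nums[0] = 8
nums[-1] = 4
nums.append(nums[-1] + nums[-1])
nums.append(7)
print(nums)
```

nums[-1] = nums[0]-nums[0] = 7-7 = 0 → [7, 1, 2, 2, 0]
nums[0] = 8 → [8, 1, 2, 2, 0]
nums[-1] = 4 → [8, 1, 2, 2, 4]
append nums[-1]+nums[-1] = 4+4 = 8 → [8, 1, 2, 2, 4, 8]
append 7 → [8, 1, 2, 2, 4, 8, 7]

[8, 1, 2, 2, 4, 8, 7]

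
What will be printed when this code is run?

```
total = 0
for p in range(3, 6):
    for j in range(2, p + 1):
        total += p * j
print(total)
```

121

p=3,j=2: total = 0+6 = 6
p=3,j=3: total = 6+9 = 15
p=4,j=2: total = 15+8 = 23
p=4,j=3: total = 23+12 = 35
p=4,j=4: total = 35+16 = 51
p=5,j=2: total = 51+10 = 61
p=5,j=3: total = 61+15 = 76
p=5,j=4: total = 76+20 = 96
p=5,j=5: total = 96+25 = 121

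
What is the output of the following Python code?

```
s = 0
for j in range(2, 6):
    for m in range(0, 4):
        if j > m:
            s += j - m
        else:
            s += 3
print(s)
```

j=2,m=0: 2>0, s = 0+2 = 2
j=2,m=1: 2>1, s = 2+1 = 3
j=2,m=2: not 2>2, s = 3+3 = 6
j=2,m=3: not 2>3, s = 6+3 = 9
j=3,m=0: 3>0, s = 9+3 = 12
j=3,m=1: 3>1, s = 12+2 = 14
j=3,m=2: 3>2, s = 14+1 = 15
j=3,m=3: not 3>3, s = 15+3 = 18
j=4,m=0: 4>0, s = 18+4 = 22
j=4,m=1: 4>1, s = 22+3 = 25
j=4,m=2: 4>2, s = 25+2 = 27
j=4,m=3: 4>3, s = 27+1 = 28
j=5,m=0: 5>0, s = 28+5 = 33
j=5,m=1: 5>1, s = 33+4 = 37
j=5,m=2: 5>2, s = 37+3 = 40
j=5,m=3: 5>3, s = 40+2 = 42

42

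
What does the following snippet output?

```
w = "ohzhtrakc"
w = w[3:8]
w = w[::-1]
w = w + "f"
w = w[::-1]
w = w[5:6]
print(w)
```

slice [3:8] → 'htrak'
reverse → 'karth'
+ 'f' → 'karthf'
reverse → 'fhtrak'
slice [5:6] → 'k'

k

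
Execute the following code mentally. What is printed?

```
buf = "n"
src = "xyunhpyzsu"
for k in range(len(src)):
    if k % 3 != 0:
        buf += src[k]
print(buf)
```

k=0: skip
k=1: add 'y' → 'ny'
k=2: add 'u' → 'nyu'
k=3: skip
k=4: add 'h' → 'nyuh'
k=5: add 'p' → 'nyuhp'
k=6: skip
k=7: add 'z' → 'nyuhpz'
k=8: add 's' → 'nyuhpzs'
k=9: skip

nyuhpzs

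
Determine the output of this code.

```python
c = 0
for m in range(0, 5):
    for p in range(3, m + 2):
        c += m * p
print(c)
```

75

m=2,p=3: c = 0+6 = 6
m=3,p=3: c = 6+9 = 15
m=3,p=4: c = 15+12 = 27
m=4,p=3: c = 27+12 = 39
m=4,p=4: c = 39+16 = 55
m=4,p=5: c = 55+20 = 75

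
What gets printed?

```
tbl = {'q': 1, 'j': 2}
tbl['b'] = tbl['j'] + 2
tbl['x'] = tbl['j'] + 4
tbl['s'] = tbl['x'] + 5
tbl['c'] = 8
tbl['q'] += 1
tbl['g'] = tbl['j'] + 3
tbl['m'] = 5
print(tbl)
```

tbl['b'] = tbl['j']+2 = 4 → {'q': 1, 'j': 2, 'b': 4}
tbl['x'] = tbl['j']+4 = 6 → {'q': 1, 'j': 2, 'b': 4, 'x': 6}
tbl['s'] = tbl['x']+5 = 11 → {'q': 1, 'j': 2, 'b': 4, 'x': 6, 's': 11}
tbl['c'] = 8 → {'q': 1, 'j': 2, 'b': 4, 'x': 6, 's': 11, 'c': 8}
tbl['q'] = 1+1 = 2 → {'q': 2, 'j': 2, 'b': 4, 'x': 6, 's': 11, 'c': 8}
tbl['g'] = tbl['j']+3 = 5 → {'q': 2, 'j': 2, 'b': 4, 'x': 6, 's': 11, 'c': 8, 'g': 5}
tbl['m'] = 5 → {'q': 2, 'j': 2, 'b': 4, 'x': 6, 's': 11, 'c': 8, 'g': 5, 'm': 5}

{'q': 2, 'j': 2, 'b': 4, 'x': 6, 's': 11, 'c': 8, 'g': 5, 'm': 5}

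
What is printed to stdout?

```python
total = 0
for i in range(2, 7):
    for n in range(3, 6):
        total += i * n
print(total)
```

240

i=2,n=3: total = 0+6 = 6
i=2,n=4: total = 6+8 = 14
i=2,n=5: total = 14+10 = 24
i=3,n=3: total = 24+9 = 33
i=3,n=4: total = 33+12 = 45
i=3,n=5: total = 45+15 = 60
i=4,n=3: total = 60+12 = 72
i=4,n=4: total = 72+16 = 88
i=4,n=5: total = 88+20 = 108
i=5,n=3: total = 108+15 = 123
i=5,n=4: total = 123+20 = 143
i=5,n=5: total = 143+25 = 168
i=6,n=3: total = 168+18 = 186
i=6,n=4: total = 186+24 = 210
i=6,n=5: total = 210+30 = 240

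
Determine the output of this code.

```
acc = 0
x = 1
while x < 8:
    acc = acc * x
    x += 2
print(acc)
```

0

x=1: acc = 0*1 = 0
x=3: acc = 0*3 = 0
x=5: acc = 0*5 = 0
x=7: acc = 0*7 = 0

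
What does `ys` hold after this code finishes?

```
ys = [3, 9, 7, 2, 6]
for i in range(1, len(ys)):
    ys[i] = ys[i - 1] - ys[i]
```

[3, -6, -13, -15, -21]

i=1: ys[1] = 3-9 = -6 → [3, -6, 7, 2, 6]
i=2: ys[2] = (-6)-7 = -13 → [3, -6, -13, 2, 6]
i=3: ys[3] = (-13)-2 = -15 → [3, -6, -13, -15, 6]
i=4: ys[4] = (-15)-6 = -21 → [3, -6, -13, -15, -21]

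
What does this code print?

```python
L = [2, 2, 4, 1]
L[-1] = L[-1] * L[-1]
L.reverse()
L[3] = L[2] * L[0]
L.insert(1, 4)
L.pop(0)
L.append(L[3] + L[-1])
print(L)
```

[4, 4, 2, 2, 4]

L[-1] = L[-1]*L[-1] = 1*1 = 1 → [2, 2, 4, 1]
reverse → [1, 4, 2, 2]
L[3] = L[2]*L[0] = 2*1 = 2 → [1, 4, 2, 2]
insert 4 at 1 → [1, 4, 4, 2, 2]
pop(0) removes 1 → [4, 4, 2, 2]
append L[3]+L[-1] = 2+2 = 4 → [4, 4, 2, 2, 4]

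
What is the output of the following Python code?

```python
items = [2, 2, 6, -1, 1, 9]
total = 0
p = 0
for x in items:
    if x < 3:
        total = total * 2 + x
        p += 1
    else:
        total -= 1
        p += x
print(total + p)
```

37

x=2: <3, total = 0*2+2 = 2; p=1
x=2: <3, total = 2*2+2 = 6; p=2
x=6: not <3, total = 6-1 = 5; p=8
x=-1: <3, total = 5*2+(-1) = 9; p=9
x=1: <3, total = 9*2+1 = 19; p=10
x=9: not <3, total = 19-1 = 18; p=19
total+p = 18+19 = 37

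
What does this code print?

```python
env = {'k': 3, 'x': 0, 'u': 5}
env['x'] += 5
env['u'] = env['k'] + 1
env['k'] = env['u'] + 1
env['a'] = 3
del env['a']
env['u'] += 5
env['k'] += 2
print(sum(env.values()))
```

env['x'] = 0+5 = 5 → {'k': 3, 'x': 5, 'u': 5}
env['u'] = env['k']+1 = 4 → {'k': 3, 'x': 5, 'u': 4}
env['k'] = env['u']+1 = 5 → {'k': 5, 'x': 5, 'u': 4}
env['a'] = 3 → {'k': 5, 'x': 5, 'u': 4, 'a': 3}
del 'a' → {'k': 5, 'x': 5, 'u': 4}
env['u'] = 4+5 = 9 → {'k': 5, 'x': 5, 'u': 9}
env['k'] = 5+2 = 7 → {'k': 7, 'x': 5, 'u': 9}
sum of values = 21

21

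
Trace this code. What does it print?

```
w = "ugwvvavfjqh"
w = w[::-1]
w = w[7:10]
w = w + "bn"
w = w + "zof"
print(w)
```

vwgbnzof

reverse → 'hqjfvavvwgu'
slice [7:10] → 'vwg'
+ 'bn' → 'vwgbn'
+ 'zof' → 'vwgbnzof'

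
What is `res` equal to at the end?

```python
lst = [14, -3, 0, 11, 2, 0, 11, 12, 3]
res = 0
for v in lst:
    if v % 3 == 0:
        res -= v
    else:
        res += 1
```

-8

v=14: not %3==0, res = 0+1 = 1
v=-3: %3==0, res = 1-(-3) = 4
v=0: %3==0, res = 4-0 = 4
v=11: not %3==0, res = 4+1 = 5
v=2: not %3==0, res = 5+1 = 6
v=0: %3==0, res = 6-0 = 6
v=11: not %3==0, res = 6+1 = 7
v=12: %3==0, res = 7-12 = -5
v=3: %3==0, res = (-5)-3 = -8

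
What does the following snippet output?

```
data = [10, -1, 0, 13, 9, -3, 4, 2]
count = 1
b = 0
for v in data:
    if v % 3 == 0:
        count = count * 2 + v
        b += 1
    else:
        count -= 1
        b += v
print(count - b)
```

-30

v=10: not %3==0, count = 1-1 = 0; b=10
v=-1: not %3==0, count = 0-1 = -1; b=9
v=0: %3==0, count = (-1)*2+0 = -2; b=10
v=13: not %3==0, count = (-2)-1 = -3; b=23
v=9: %3==0, count = (-3)*2+9 = 3; b=24
v=-3: %3==0, count = 3*2+(-3) = 3; b=25
v=4: not %3==0, count = 3-1 = 2; b=29
v=2: not %3==0, count = 2-1 = 1; b=31
count-b = 1-31 = -30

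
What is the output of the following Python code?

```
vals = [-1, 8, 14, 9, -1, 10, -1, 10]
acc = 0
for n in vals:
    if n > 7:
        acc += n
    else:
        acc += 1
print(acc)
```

54

n=-1: not >7, acc = 0+1 = 1
n=8: >7, acc = 1+8 = 9
n=14: >7, acc = 9+14 = 23
n=9: >7, acc = 23+9 = 32
n=-1: not >7, acc = 32+1 = 33
n=10: >7, acc = 33+10 = 43
n=-1: not >7, acc = 43+1 = 44
n=10: >7, acc = 44+10 = 54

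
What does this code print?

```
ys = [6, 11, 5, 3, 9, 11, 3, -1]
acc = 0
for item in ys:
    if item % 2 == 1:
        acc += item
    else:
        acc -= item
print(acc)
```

35

item=6: not odd, acc = 0-6 = -6
item=11: odd, acc = (-6)+11 = 5
item=5: odd, acc = 5+5 = 10
item=3: odd, acc = 10+3 = 13
item=9: odd, acc = 13+9 = 22
item=11: odd, acc = 22+11 = 33
item=3: odd, acc = 33+3 = 36
item=-1: odd, acc = 36+(-1) = 35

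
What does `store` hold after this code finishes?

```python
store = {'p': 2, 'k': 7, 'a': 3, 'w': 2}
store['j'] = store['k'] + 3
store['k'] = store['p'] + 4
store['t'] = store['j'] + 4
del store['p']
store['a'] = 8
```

store['j'] = store['k']+3 = 10 → {'p': 2, 'k': 7, 'a': 3, 'w': 2, 'j': 10}
store['k'] = store['p']+4 = 6 → {'p': 2, 'k': 6, 'a': 3, 'w': 2, 'j': 10}
store['t'] = store['j']+4 = 14 → {'p': 2, 'k': 6, 'a': 3, 'w': 2, 'j': 10, 't': 14}
del 'p' → {'k': 6, 'a': 3, 'w': 2, 'j': 10, 't': 14}
store['a'] = 8 → {'k': 6, 'a': 8, 'w': 2, 'j': 10, 't': 14}

{'k': 6, 'a': 8, 'w': 2, 'j': 10, 't': 14}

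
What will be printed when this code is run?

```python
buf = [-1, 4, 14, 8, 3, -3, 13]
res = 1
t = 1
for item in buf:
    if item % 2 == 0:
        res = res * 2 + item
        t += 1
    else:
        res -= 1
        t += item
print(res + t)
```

65

item=-1: not even, res = 1-1 = 0; t=0
item=4: even, res = 0*2+4 = 4; t=1
item=14: even, res = 4*2+14 = 22; t=2
item=8: even, res = 22*2+8 = 52; t=3
item=3: not even, res = 52-1 = 51; t=6
item=-3: not even, res = 51-1 = 50; t=3
item=13: not even, res = 50-1 = 49; t=16
res+t = 49+16 = 65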